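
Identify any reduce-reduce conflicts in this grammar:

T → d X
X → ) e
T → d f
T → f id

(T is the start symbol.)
Augment with T' → T and build the canonical LR(0) collection (I0 = CLOSURE({[T' → . T]}), then GOTO on every symbol after a dot until no new states appear). It has 9 states:
  I0: { [T → . d X], [T → . d f], [T → . f id], [T' → . T] }  — shift
  I1: { [T' → T .] }  — accept
  I2: { [T → d . X], [T → d . f], [X → . ) e] }  — shift
  I3: { [T → f . id] }  — shift
  I4: { [T → f id .] }  — reduce
  I5: { [X → ) . e] }  — shift
  I6: { [T → d X .] }  — reduce
  I7: { [T → d f .] }  — reduce
  I8: { [X → ) e .] }  — reduce

No state contains more than one complete item.

Answer: No reduce-reduce conflicts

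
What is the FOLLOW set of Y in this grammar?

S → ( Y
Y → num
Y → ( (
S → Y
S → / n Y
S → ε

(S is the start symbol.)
{ $ }

To compute FOLLOW(Y), find every occurrence of Y on a right-hand side N → α Y β: add FIRST(β) \ {ε}, and if β is empty or nullable also add FOLLOW(N). Iterate to a fixed point.

In S → ( Y: Y is at the end, add FOLLOW(S)
In S → Y: Y is at the end, add FOLLOW(S)
In S → / n Y: Y is at the end, add FOLLOW(S)

The FOLLOW sets referred to above (computed the same way, to a fixed point):
  FOLLOW(S) = { $ }

Taking the union: FOLLOW(Y) = { $ }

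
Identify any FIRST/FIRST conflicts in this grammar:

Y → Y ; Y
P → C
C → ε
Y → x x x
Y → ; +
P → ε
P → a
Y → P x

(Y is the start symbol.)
FIRST sets of the non-terminals at (or reachable through a nullable prefix from) the front of some alternative:
  FIRST(Y) = { ';', 'a', 'x' }
  FIRST(P) = { 'a', ε }
  FIRST(C) = { ε }

Productions for Y:
  Y → Y ; Y: FIRST = { ';', 'a', 'x' }
  Y → x x x: FIRST = { 'x' }
  Y → ; +: FIRST = { ';' }
  Y → P x: FIRST = { 'a', 'x' }
Productions for P:
  P → C: FIRST = { ε }
  P → ε: FIRST = { ε }
  P → a: FIRST = { 'a' }
C has only one production, so no FIRST/FIRST conflict is possible there.

Conflict for Y: Y → Y ; Y and Y → x x x
  Overlap: { 'x' }
Conflict for Y: Y → Y ; Y and Y → ; +
  Overlap: { ';' }
Conflict for Y: Y → Y ; Y and Y → P x
  Overlap: { 'a', 'x' }
Conflict for Y: Y → x x x and Y → P x
  Overlap: { 'x' }
Conflict for P: P → C and P → ε
  Overlap: { ε }

Answer: Yes. Y → Y ';' Y / Y → x x x on { 'x' }; Y → Y ';' Y / Y → ';' '+' on { ';' }; Y → Y ';' Y / Y → P x on { 'a', 'x' }; Y → x x x / Y → P x on { 'x' }; P → C / P → ε on { ε }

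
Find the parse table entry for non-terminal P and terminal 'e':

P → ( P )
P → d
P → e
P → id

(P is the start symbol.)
To find M[P, 'e'], we find productions for P where 'e' is in the predict set (PREDICT(N → α) = (FIRST(α) \ {ε}) ∪ (FOLLOW(N) if α ⇒* ε)).

P → ( P ): PREDICT = { '(' }
P → d: PREDICT = { 'd' }
P → e: PREDICT = { 'e' }
  'e' is in predict set, so this production goes in M[P, 'e']
P → id: PREDICT = { 'id' }

M[P, 'e'] = P → e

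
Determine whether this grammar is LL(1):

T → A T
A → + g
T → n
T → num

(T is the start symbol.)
Relevant sets:
  FIRST(A) = { '+' }

For T:
  PREDICT(T → A T) = { '+' }
  PREDICT(T → n) = { 'n' }
  PREDICT(T → num) = { 'num' }
A has a single production, so nothing to check there.

All predict sets are disjoint. The grammar IS LL(1).

Answer: Yes, the grammar is LL(1).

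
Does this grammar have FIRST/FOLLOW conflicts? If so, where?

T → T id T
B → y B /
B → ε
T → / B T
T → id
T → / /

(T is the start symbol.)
A FIRST/FOLLOW conflict occurs when a non-terminal N has a nullable alternative N → β (β ⇒* ε) and another alternative N → α with FIRST(α) ∩ FOLLOW(N) ≠ ∅: on such a lookahead the parser cannot decide between expanding α and letting N vanish via β.

Nullable non-terminals: B.

B: nullable alternative(s) B → ε; FOLLOW(B) = { '/', 'id' }
  B → y B /: FIRST \ {ε} = { 'y' } — disjoint from FOLLOW(B)
  B → ε: FIRST \ {ε} = { } — this is the only nullable alternative, skip

T has no nullable alternative, so no FIRST/FOLLOW check is needed there.

No FIRST/FOLLOW conflicts found.

Answer: No FIRST/FOLLOW conflicts.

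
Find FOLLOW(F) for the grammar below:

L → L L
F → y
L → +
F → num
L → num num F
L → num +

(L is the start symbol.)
{ $, '+', 'num' }

To compute FOLLOW(F), find every occurrence of F on a right-hand side N → α F β: add FIRST(β) \ {ε}, and if β is empty or nullable also add FOLLOW(N). Iterate to a fixed point.

In L → num num F: F is at the end, add FOLLOW(L)

The FOLLOW sets referred to above (computed the same way, to a fixed point):
  FOLLOW(L) = { $, '+', 'num' }

Taking the union: FOLLOW(F) = { $, '+', 'num' }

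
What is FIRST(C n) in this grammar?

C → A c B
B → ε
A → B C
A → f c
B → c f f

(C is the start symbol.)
FIRST sets of the non-terminals involved (from the grammar, by fixed-point iteration):
  FIRST(C) = { 'c', 'f' }

To compute FIRST(C n), process the symbols left to right:
Symbol C is a non-terminal. Add FIRST(C) \ {ε} = { 'c', 'f' }
C is not nullable (ε ∉ FIRST(C)), so stop here.
FIRST(C n) = { 'c', 'f' }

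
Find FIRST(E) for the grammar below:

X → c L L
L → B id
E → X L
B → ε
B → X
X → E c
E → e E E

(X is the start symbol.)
{ 'c', 'e' }

To compute FIRST(E), examine every production with E on the left-hand side, reading each right-hand side left to right until a non-nullable symbol is reached.

FIRST sets of the other non-terminals involved (by the same procedure, iterated to a fixed point):
  FIRST(X) = { 'c', 'e' }

From E → X L:
  - X is a non-terminal: add FIRST(X) \ {ε} = { 'c', 'e' }
    X is not nullable, so stop
From E → e E E:
  - e is a terminal: add 'e' and stop

Collecting: FIRST(E) = { 'c', 'e' }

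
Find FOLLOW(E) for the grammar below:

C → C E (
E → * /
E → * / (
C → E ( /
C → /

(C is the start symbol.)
In C → C E (: E is followed by '(', add FIRST('(') \ {ε} = { '(' }
In C → E ( /: E is followed by '(' '/', add FIRST('(' '/') \ {ε} = { '(' }

Taking the union: FOLLOW(E) = { '(' }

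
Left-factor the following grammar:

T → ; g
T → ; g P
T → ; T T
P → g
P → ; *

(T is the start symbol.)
Left-factoring transforms A → αβ₁ | αβ₂ into A → αA' and A' → β₁ | β₂
(α is the longest common prefix among the alternatives). Repeat until
no nonterminal has two alternatives with a common prefix.

Round 1: T has alternatives sharing prefix ';'. Introduce T': T → ; T'
  Add: T' → g
  Add: T' → g P
  Add: T' → T T

Round 2: T' has alternatives sharing prefix 'g'. Introduce T'': T' → g T''
  Add: T'' → ε
  Add: T'' → P

No remaining common prefixes — done.

Resulting grammar:
T → ; T'
T' → g T''
T'' → ε
T'' → P
T' → T T
P → g
P → ; *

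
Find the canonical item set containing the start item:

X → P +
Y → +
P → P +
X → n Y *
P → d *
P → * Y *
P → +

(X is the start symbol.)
First, augment the grammar with X' → X
I₀ = CLOSURE({ [X' → . X] }):
  [X' → . X] has the dot before X: add [X → . P +], [X → . n Y *]
  [X → . P +] has the dot before P: add [P → . P +], [P → . d *], [P → . * Y *], [P → . +]
No further items can be added.

I₀ = { [P → . * Y *], [P → . +], [P → . P +], [P → . d *], [X → . P +], [X → . n Y *], [X' → . X] }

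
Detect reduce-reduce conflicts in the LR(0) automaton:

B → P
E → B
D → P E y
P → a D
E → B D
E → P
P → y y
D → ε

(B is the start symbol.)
Yes — I8: [D → .] vs [E → B .]; I10: [B → P .] vs [E → P .]

Augment with B' → B and build the canonical LR(0) collection (I0 = CLOSURE({[B' → . B]}), then GOTO on every symbol after a dot until no new states appear). It has 13 states:
  I0: { [B → . P], [B' → . B], [P → . a D], [P → . y y] }  — shift
  I1: { [B' → B .] }  — accept
  I2: { [B → P .] }  — reduce
  I3: { [D → . P E y], [D → .], [P → . a D], [P → . y y], [P → a . D] }  — shift, reduce
  I4: { [P → y . y] }  — shift
  I5: { [P → y y .] }  — reduce
  I6: { [P → a D .] }  — reduce
  I7: { [B → . P], [D → P . E y], [E → . B D], [E → . B], [E → . P], [P → . a D], [P → . y y] }  — shift
  I8: { [D → . P E y], [D → .], [E → B . D], [E → B .], [P → . a D], [P → . y y] }  — shift, 2 reduces
  I9: { [D → P E . y] }  — shift
  I10: { [B → P .], [E → P .] }  — 2 reduces
  I11: { [D → P E y .] }  — reduce
  I12: { [E → B D .] }  — reduce

I8 contains complete items [D → .], [E → B .] — reduce-reduce conflict.
I10 contains complete items [B → P .], [E → P .] — reduce-reduce conflict.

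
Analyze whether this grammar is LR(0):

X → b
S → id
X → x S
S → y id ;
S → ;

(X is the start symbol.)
A grammar is LR(0) if no state in the canonical LR(0) collection has:
  - both a shift item (dot before a terminal) and a complete item (shift-reduce conflict), or
  - two or more complete items (reduce-reduce conflict; the accept item [X' → X .] counts as a complete item here).

Augment with X' → X and build the canonical LR(0) collection (I0 = CLOSURE({[X' → . X]}), then GOTO on every symbol after a dot until no new states appear). It has 10 states:
  I0: { [X → . b], [X → . x S], [X' → . X] }  — shift
  I1: { [X' → X .] }  — accept
  I2: { [X → b .] }  — reduce
  I3: { [S → . ;], [S → . id], [S → . y id ;], [X → x . S] }  — shift
  I4: { [S → ; .] }  — reduce
  I5: { [X → x S .] }  — reduce
  I6: { [S → id .] }  — reduce
  I7: { [S → y . id ;] }  — shift
  I8: { [S → y id . ;] }  — shift
  I9: { [S → y id ; .] }  — reduce

Every state is either a pure shift/goto state or contains exactly one complete item and nothing to shift — no conflicts. The grammar is LR(0).

Answer: Yes, the grammar is LR(0)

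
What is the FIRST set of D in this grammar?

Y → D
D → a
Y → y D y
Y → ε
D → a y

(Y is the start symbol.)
From D → a:
  - a is a terminal: add 'a' and stop
From D → a y:
  - a is a terminal: add 'a' and stop

Collecting: FIRST(D) = { 'a' }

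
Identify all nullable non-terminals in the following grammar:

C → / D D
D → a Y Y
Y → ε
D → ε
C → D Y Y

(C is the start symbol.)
{ 'C', 'D', 'Y' }

ε-productions: Y → ε, D → ε
So Y, D are immediately nullable.
C → D Y Y: every symbol on the right is nullable, so C is nullable too.
Every non-terminal is now nullable.
Nullable = { 'C', 'D', 'Y' }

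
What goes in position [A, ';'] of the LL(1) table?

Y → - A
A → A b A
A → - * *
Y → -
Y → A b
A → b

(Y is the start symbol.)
To find M[A, ';'], we find productions for A where ';' is in the predict set (PREDICT(N → α) = (FIRST(α) \ {ε}) ∪ (FOLLOW(N) if α ⇒* ε)).

Relevant sets:
  FIRST(A) = { '-', 'b' }

A → A b A: PREDICT = { '-', 'b' }
A → - * *: PREDICT = { '-' }
A → b: PREDICT = { 'b' }

M[A, ';'] is empty (no production applies)

Answer: Empty (error entry)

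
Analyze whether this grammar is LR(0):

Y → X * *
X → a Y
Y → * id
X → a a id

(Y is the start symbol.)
Yes, the grammar is LR(0)

Augment with Y' → Y and build the canonical LR(0) collection (I0 = CLOSURE({[Y' → . Y]}), then GOTO on every symbol after a dot until no new states appear). It has 11 states:
  I0: { [X → . a Y], [X → . a a id], [Y → . * id], [Y → . X * *], [Y' → . Y] }  — shift
  I1: { [Y → * . id] }  — shift
  I2: { [Y → X . * *] }  — shift
  I3: { [Y' → Y .] }  — accept
  I4: { [X → . a Y], [X → . a a id], [X → a . Y], [X → a . a id], [Y → . * id], [Y → . X * *] }  — shift
  I5: { [X → a Y .] }  — reduce
  I6: { [X → . a Y], [X → . a a id], [X → a . Y], [X → a . a id], [X → a a . id], [Y → . * id], [Y → . X * *] }  — shift
  I7: { [X → a a id .] }  — reduce
  I8: { [Y → X * . *] }  — shift
  I9: { [Y → X * * .] }  — reduce
  I10: { [Y → * id .] }  — reduce

Every state is either a pure shift/goto state or contains exactly one complete item and nothing to shift — no conflicts. The grammar is LR(0).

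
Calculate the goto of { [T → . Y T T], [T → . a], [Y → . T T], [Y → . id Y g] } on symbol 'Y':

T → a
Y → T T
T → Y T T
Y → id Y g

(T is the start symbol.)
GOTO(I, 'Y') = CLOSURE({ [A → αX.β] : [A → α.Xβ] ∈ I, X = 'Y' })

Items with dot before 'Y', with the dot advanced:
  [T → . Y T T] → [T → Y . T T]
Closure of the advanced items:
  [T → Y . T T] has the dot before T: add [T → . a], [T → . Y T T]
  [T → . Y T T] has the dot before Y: add [Y → . T T], [Y → . id Y g]

GOTO = { [T → . Y T T], [T → . a], [T → Y . T T], [Y → . T T], [Y → . id Y g] }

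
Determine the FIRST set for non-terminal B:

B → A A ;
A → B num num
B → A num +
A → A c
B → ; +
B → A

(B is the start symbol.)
{ ';' }

To compute FIRST(B), examine every production with B on the left-hand side, reading each right-hand side left to right until a non-nullable symbol is reached.

FIRST sets of the other non-terminals involved (by the same procedure, iterated to a fixed point):
  FIRST(A) = { ';' }

From B → A A ;:
  - A is a non-terminal: add FIRST(A) \ {ε} = { ';' }
    A is not nullable, so stop
From B → A num +:
  - A is a non-terminal: add FIRST(A) \ {ε} = { ';' }
    A is not nullable, so stop
From B → ; +:
  - ';' is a terminal: add ';' and stop
From B → A:
  - A is a non-terminal: add FIRST(A) \ {ε} = { ';' }
    A is not nullable, so stop

Collecting: FIRST(B) = { ';' }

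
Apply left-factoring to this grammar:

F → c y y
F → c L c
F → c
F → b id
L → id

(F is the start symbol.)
Left-factoring transforms A → αβ₁ | αβ₂ into A → αA' and A' → β₁ | β₂
(α is the longest common prefix among the alternatives). Repeat until
no nonterminal has two alternatives with a common prefix.

Round 1: F has alternatives sharing prefix 'c'. Introduce F': F → c F'
  Add: F' → y y
  Add: F' → L c
  Add: F' → ε

No remaining common prefixes — done.

Resulting grammar:
F → c F'
F' → y y
F' → L c
F' → ε
F → b id
L → id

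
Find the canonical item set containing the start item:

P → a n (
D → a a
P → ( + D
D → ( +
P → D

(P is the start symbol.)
First, augment the grammar with P' → P
I₀ = CLOSURE({ [P' → . P] }):
  [P' → . P] has the dot before P: add [P → . a n (], [P → . ( + D], [P → . D]
  [P → . D] has the dot before D: add [D → . a a], [D → . ( +]
No further items can be added.

I₀ = { [D → . ( +], [D → . a a], [P → . ( + D], [P → . D], [P → . a n (], [P' → . P] }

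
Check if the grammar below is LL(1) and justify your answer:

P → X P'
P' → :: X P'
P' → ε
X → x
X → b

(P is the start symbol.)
Yes, the grammar is LL(1).

A grammar is LL(1) if for each non-terminal N with multiple productions, the predict sets of those productions are pairwise disjoint, where PREDICT(N → α) = (FIRST(α) \ {ε}) ∪ (FOLLOW(N) if α ⇒* ε).

Relevant sets:
  FOLLOW(P') = { $ }

For P':
  PREDICT(P' → :: X P') = { '::' }
  PREDICT(P' → ε) = { $ }
For X:
  PREDICT(X → x) = { 'x' }
  PREDICT(X → b) = { 'b' }
P has a single production, so nothing to check there.

All predict sets are disjoint. The grammar IS LL(1).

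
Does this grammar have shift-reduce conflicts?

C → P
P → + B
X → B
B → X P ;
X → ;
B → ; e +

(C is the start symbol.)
Yes — I4: [X → ; .] vs [B → ; . e +]

Augment with C' → C and build the canonical LR(0) collection (I0 = CLOSURE({[C' → . C]}), then GOTO on every symbol after a dot until no new states appear). It has 11 states:
  I0: { [C → . P], [C' → . C], [P → . + B] }  — shift
  I1: { [B → . ; e +], [B → . X P ;], [P → + . B], [X → . ;], [X → . B] }  — shift
  I2: { [C' → C .] }  — accept
  I3: { [C → P .] }  — reduce
  I4: { [B → ; . e +], [X → ; .] }  — shift, reduce
  I5: { [P → + B .], [X → B .] }  — 2 reduces
  I6: { [B → X . P ;], [P → . + B] }  — shift
  I7: { [B → X P . ;] }  — shift
  I8: { [B → X P ; .] }  — reduce
  I9: { [B → ; e . +] }  — shift
  I10: { [B → ; e + .] }  — reduce

I4 contains reduce item [X → ; .] and shift item [B → ; . e +] — shift-reduce conflict.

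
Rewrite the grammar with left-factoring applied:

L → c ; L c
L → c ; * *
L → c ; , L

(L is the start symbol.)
L → c ; L'
L' → L c
L' → * *
L' → , L

Left-factoring transforms A → αβ₁ | αβ₂ into A → αA' and A' → β₁ | β₂
(α is the longest common prefix among the alternatives). Repeat until
no nonterminal has two alternatives with a common prefix.

Round 1: L has alternatives sharing prefix 'c ;'. Introduce L': L → c ; L'
  Add: L' → L c
  Add: L' → * *
  Add: L' → , L

No remaining common prefixes — done.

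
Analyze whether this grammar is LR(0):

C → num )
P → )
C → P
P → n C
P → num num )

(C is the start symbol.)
Yes, the grammar is LR(0)

Augment with C' → C and build the canonical LR(0) collection (I0 = CLOSURE({[C' → . C]}), then GOTO on every symbol after a dot until no new states appear). It has 10 states:
  I0: { [C → . P], [C → . num )], [C' → . C], [P → . )], [P → . n C], [P → . num num )] }  — shift
  I1: { [P → ) .] }  — reduce
  I2: { [C' → C .] }  — accept
  I3: { [C → P .] }  — reduce
  I4: { [C → . P], [C → . num )], [P → . )], [P → . n C], [P → . num num )], [P → n . C] }  — shift
  I5: { [C → num . )], [P → num . num )] }  — shift
  I6: { [C → num ) .] }  — reduce
  I7: { [P → num num . )] }  — shift
  I8: { [P → num num ) .] }  — reduce
  I9: { [P → n C .] }  — reduce

Every state is either a pure shift/goto state or contains exactly one complete item and nothing to shift — no conflicts. The grammar is LR(0).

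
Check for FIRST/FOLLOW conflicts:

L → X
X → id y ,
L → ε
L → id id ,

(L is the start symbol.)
No FIRST/FOLLOW conflicts.

A FIRST/FOLLOW conflict occurs when a non-terminal N has a nullable alternative N → β (β ⇒* ε) and another alternative N → α with FIRST(α) ∩ FOLLOW(N) ≠ ∅: on such a lookahead the parser cannot decide between expanding α and letting N vanish via β.

Nullable non-terminals: L.
FIRST sets used below: FIRST(X) = { 'id' }

L: nullable alternative(s) L → ε; FOLLOW(L) = { $ }
  L → X: FIRST \ {ε} = { 'id' } — disjoint from FOLLOW(L)
  L → ε: FIRST \ {ε} = { } — this is the only nullable alternative, skip
  L → id id ,: FIRST \ {ε} = { 'id' } — disjoint from FOLLOW(L)

X has no nullable alternative, so no FIRST/FOLLOW check is needed there.

No FIRST/FOLLOW conflicts found.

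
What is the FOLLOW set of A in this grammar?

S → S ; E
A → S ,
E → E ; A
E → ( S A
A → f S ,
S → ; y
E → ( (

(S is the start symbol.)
In E → E ; A: A is at the end, add FOLLOW(E)
In E → ( S A: A is at the end, add FOLLOW(E)

The FOLLOW sets referred to above (computed the same way, to a fixed point):
  FOLLOW(E) = { $, ',', ';', 'f' }

Taking the union: FOLLOW(A) = { $, ',', ';', 'f' }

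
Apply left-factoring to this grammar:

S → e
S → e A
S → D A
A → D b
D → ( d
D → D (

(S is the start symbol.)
Left-factoring transforms A → αβ₁ | αβ₂ into A → αA' and A' → β₁ | β₂
(α is the longest common prefix among the alternatives). Repeat until
no nonterminal has two alternatives with a common prefix.

Round 1: S has alternatives sharing prefix 'e'. Introduce S': S → e S'
  Add: S' → ε
  Add: S' → A

No remaining common prefixes — done.

Resulting grammar:
S → e S'
S' → ε
S' → A
S → D A
A → D b
D → ( d
D → D (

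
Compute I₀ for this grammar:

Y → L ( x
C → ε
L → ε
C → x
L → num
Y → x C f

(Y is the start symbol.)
First, augment the grammar with Y' → Y
I₀ = CLOSURE({ [Y' → . Y] }):
  [Y' → . Y] has the dot before Y: add [Y → . L ( x], [Y → . x C f]
  [Y → . L ( x] has the dot before L: add [L → .], [L → . num]
No further items can be added.

I₀ = { [L → . num], [L → .], [Y → . L ( x], [Y → . x C f], [Y' → . Y] }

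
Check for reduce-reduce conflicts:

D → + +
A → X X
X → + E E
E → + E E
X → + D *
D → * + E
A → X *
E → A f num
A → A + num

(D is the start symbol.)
Yes — I20: [E → + E E .] vs [X → + E E .]

A reduce-reduce conflict occurs when an LR(0) state has two complete items [A → α .] and [B → β .] — both call for a reduction, and with no lookahead the parser cannot choose between them.

Augment with D' → D and build the canonical LR(0) collection (I0 = CLOSURE({[D' → . D]}), then GOTO on every symbol after a dot until no new states appear). It has 25 states:
  I0: { [D → . * + E], [D → . + +], [D' → . D] }  — shift
  I1: { [D → * . + E] }  — shift
  I2: { [D → + . +] }  — shift
  I3: { [D' → D .] }  — accept
  I4: { [D → + + .] }  — reduce
  I5: { [A → . A + num], [A → . X *], [A → . X X], [D → * + . E], [E → . + E E], [E → . A f num], [X → . + D *], [X → . + E E] }  — shift
  I6: { [A → . A + num], [A → . X *], [A → . X X], [D → . * + E], [D → . + +], [E → + . E E], [E → . + E E], [E → . A f num], [X → + . D *], [X → + . E E], [X → . + D *], [X → . + E E] }  — shift
  I7: { [A → A . + num], [E → A . f num] }  — shift
  I8: { [D → * + E .] }  — reduce
  I9: { [A → X . *], [A → X . X], [X → . + D *], [X → . + E E] }  — shift
  I10: { [A → X * .] }  — reduce
  I11: { [A → . A + num], [A → . X *], [A → . X X], [D → . * + E], [D → . + +], [E → . + E E], [E → . A f num], [X → + . D *], [X → + . E E], [X → . + D *], [X → . + E E] }  — shift
  I12: { [A → X X .] }  — reduce
  I13: { [A → . A + num], [A → . X *], [A → . X X], [D → + . +], [D → . * + E], [D → . + +], [E → + . E E], [E → . + E E], [E → . A f num], [X → + . D *], [X → + . E E], [X → . + D *], [X → . + E E] }  — shift
  I14: { [X → + D . *] }  — shift
  I15: { [A → . A + num], [A → . X *], [A → . X X], [E → . + E E], [E → . A f num], [X → + E . E], [X → . + D *], [X → . + E E] }  — shift
  I16: { [X → + E E .] }  — reduce
  I17: { [X → + D * .] }  — reduce
  I18: { [A → . A + num], [A → . X *], [A → . X X], [D → + + .], [D → + . +], [D → . * + E], [D → . + +], [E → + . E E], [E → . + E E], [E → . A f num], [X → + . D *], [X → + . E E], [X → . + D *], [X → . + E E] }  — shift, reduce
  I19: { [A → . A + num], [A → . X *], [A → . X X], [E → + E . E], [E → . + E E], [E → . A f num], [X → + E . E], [X → . + D *], [X → . + E E] }  — shift
  I20: { [E → + E E .], [X → + E E .] }  — 2 reduces
  I21: { [A → A + . num] }  — shift
  I22: { [E → A f . num] }  — shift
  I23: { [E → A f num .] }  — reduce
  I24: { [A → A + num .] }  — reduce

I20 contains complete items [E → + E E .], [X → + E E .] — reduce-reduce conflict.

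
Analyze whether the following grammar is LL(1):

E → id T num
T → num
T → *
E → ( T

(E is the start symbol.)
Yes, the grammar is LL(1).

For E:
  PREDICT(E → id T num) = { 'id' }
  PREDICT(E → '(' T) = { '(' }
For T:
  PREDICT(T → num) = { 'num' }
  PREDICT(T → '*') = { '*' }

All predict sets are disjoint. The grammar IS LL(1).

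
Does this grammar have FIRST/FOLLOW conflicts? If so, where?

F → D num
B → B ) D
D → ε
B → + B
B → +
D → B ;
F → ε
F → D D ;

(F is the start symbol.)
Yes. D → B ';' with FOLLOW(D) on { '+' }

Nullable non-terminals: D, F.
FIRST sets used below: FIRST(B) = { '+' }, FIRST(D) = { '+', ε }

D: nullable alternative(s) D → ε; FOLLOW(D) = { ')', '+', ';', 'num' }
  D → ε: FIRST \ {ε} = { } — this is the only nullable alternative, skip
  D → B ;: FIRST \ {ε} = { '+' } — overlaps FOLLOW(D) on { '+' }: CONFLICT

F: nullable alternative(s) F → ε; FOLLOW(F) = { $ }
  F → D num: FIRST \ {ε} = { '+', 'num' } — disjoint from FOLLOW(F)
  F → ε: FIRST \ {ε} = { } — this is the only nullable alternative, skip
  F → D D ;: FIRST \ {ε} = { '+', ';' } — disjoint from FOLLOW(F)

B has no nullable alternative, so no FIRST/FOLLOW check is needed there.

So the grammar has 1 FIRST/FOLLOW conflict (marked CONFLICT above).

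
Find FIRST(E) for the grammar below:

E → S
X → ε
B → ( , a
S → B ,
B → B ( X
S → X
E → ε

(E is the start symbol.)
{ '(', ε }

To compute FIRST(E), examine every production with E on the left-hand side, reading each right-hand side left to right until a non-nullable symbol is reached.

FIRST sets of the other non-terminals involved (by the same procedure, iterated to a fixed point):
  FIRST(S) = { '(', ε }

From E → S:
  - S is a non-terminal: add FIRST(S) \ {ε} = { '(' }
    S is nullable and nothing follows, so the whole right-hand side can vanish: ε ∈ FIRST(E)
From E → ε:
  - ε-production, so ε ∈ FIRST(E)

Collecting: FIRST(E) = { '(', ε }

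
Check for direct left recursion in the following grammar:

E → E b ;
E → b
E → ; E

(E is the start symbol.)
Direct left recursion occurs when N → N α for some non-terminal N (the right-hand side begins with the left-hand side itself).

E → E b ;: LEFT RECURSIVE (starts with E)
E → b: starts with b
E → ; E: starts with ';'

The grammar has direct left recursion on: E.

Answer: Yes, E is left-recursive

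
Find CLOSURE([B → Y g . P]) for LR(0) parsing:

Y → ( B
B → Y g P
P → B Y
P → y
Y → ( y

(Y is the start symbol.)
{ [B → . Y g P], [B → Y g . P], [P → . B Y], [P → . y], [Y → . ( B], [Y → . ( y] }

Start with: [B → Y g . P]
  [B → Y g . P] has the dot before P: add [P → . B Y], [P → . y]
  [P → . B Y] has the dot before B: add [B → . Y g P]
  [B → . Y g P] has the dot before Y: add [Y → . ( B], [Y → . ( y]
No further items can be added.

CLOSURE = { [B → . Y g P], [B → Y g . P], [P → . B Y], [P → . y], [Y → . ( B], [Y → . ( y] }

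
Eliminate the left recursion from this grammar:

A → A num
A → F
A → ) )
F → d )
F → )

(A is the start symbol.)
A is directly left-recursive. The standard transformation for
  A → A α₁ | ... | A α_m | β₁ | ... | β_n
is
  A  → β₁ A' | ... | β_n A'
  A' → α₁ A' | ... | α_m A' | ε

A → F becomes A → F A'
A → ) ) becomes A → ) ) A'
A → A num becomes A' → num A'
Add A' → ε

Productions for other non-terminals are unchanged:
  F → d )
  F → )

Resulting grammar:
A → F A'
A → ) ) A'
A' → num A'
A' → ε
F → d )
F → )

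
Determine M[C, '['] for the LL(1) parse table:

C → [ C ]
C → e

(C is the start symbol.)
To find M[C, '['], we find productions for C where '[' is in the predict set (PREDICT(N → α) = (FIRST(α) \ {ε}) ∪ (FOLLOW(N) if α ⇒* ε)).

C → [ C ]: PREDICT = { '[' }
  '[' is in predict set, so this production goes in M[C, '[']
C → e: PREDICT = { 'e' }

M[C, '['] = C → [ C ]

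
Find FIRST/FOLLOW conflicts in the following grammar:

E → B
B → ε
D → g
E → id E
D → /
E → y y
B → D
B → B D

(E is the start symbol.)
Yes. B → D with FOLLOW(B) on { '/', 'g' }; B → B D with FOLLOW(B) on { '/', 'g' }

A FIRST/FOLLOW conflict occurs when a non-terminal N has a nullable alternative N → β (β ⇒* ε) and another alternative N → α with FIRST(α) ∩ FOLLOW(N) ≠ ∅: on such a lookahead the parser cannot decide between expanding α and letting N vanish via β.

Nullable non-terminals: B, E.
FIRST sets used below: FIRST(D) = { '/', 'g' }, FIRST(B) = { '/', 'g', ε }

B: nullable alternative(s) B → ε; FOLLOW(B) = { $, '/', 'g' }
  B → ε: FIRST \ {ε} = { } — this is the only nullable alternative, skip
  B → D: FIRST \ {ε} = { '/', 'g' } — overlaps FOLLOW(B) on { '/', 'g' }: CONFLICT
  B → B D: FIRST \ {ε} = { '/', 'g' } — overlaps FOLLOW(B) on { '/', 'g' }: CONFLICT

E: nullable alternative(s) E → B; FOLLOW(E) = { $ }
  E → B: FIRST \ {ε} = { '/', 'g' } — this is the only nullable alternative, skip
  E → id E: FIRST \ {ε} = { 'id' } — disjoint from FOLLOW(E)
  E → y y: FIRST \ {ε} = { 'y' } — disjoint from FOLLOW(E)

D has no nullable alternative, so no FIRST/FOLLOW check is needed there.

So the grammar has 2 FIRST/FOLLOW conflicts (marked CONFLICT above).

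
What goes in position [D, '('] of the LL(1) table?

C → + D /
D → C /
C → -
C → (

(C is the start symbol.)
D → C /

To find M[D, '('], we find productions for D where '(' is in the predict set (PREDICT(N → α) = (FIRST(α) \ {ε}) ∪ (FOLLOW(N) if α ⇒* ε)).

Relevant sets:
  FIRST(C) = { '(', '+', '-' }

D → C /: PREDICT = { '(', '+', '-' }
  '(' is in predict set, so this production goes in M[D, '(']

M[D, '('] = D → C /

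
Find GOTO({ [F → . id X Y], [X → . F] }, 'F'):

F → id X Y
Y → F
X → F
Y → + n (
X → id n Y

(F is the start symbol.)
GOTO(I, 'F') = CLOSURE({ [A → αX.β] : [A → α.Xβ] ∈ I, X = 'F' })

Items with dot before 'F', with the dot advanced:
  [X → . F] → [X → F .]
Closure adds nothing (no advanced item has the dot before a non-terminal).

GOTO = { [X → F .] }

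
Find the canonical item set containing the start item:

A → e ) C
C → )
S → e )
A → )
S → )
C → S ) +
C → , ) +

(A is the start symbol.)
{ [A → . )], [A → . e ) C], [A' → . A] }

First, augment the grammar with A' → A
I₀ = CLOSURE({ [A' → . A] }):
  [A' → . A] has the dot before A: add [A → . e ) C], [A → . )]
No further items can be added.

I₀ = { [A → . )], [A → . e ) C], [A' → . A] }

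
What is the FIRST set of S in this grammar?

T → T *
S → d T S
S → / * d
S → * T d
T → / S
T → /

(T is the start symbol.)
From S → d T S:
  - d is a terminal: add 'd' and stop
From S → / * d:
  - '/' is a terminal: add '/' and stop
From S → * T d:
  - '*' is a terminal: add '*' and stop

Collecting: FIRST(S) = { '*', '/', 'd' }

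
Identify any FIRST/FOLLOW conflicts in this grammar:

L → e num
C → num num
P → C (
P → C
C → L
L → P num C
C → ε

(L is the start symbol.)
Yes. C → num num with FOLLOW(C) on { 'num' }; C → L with FOLLOW(C) on { '(', 'num' }; P → C '(' with FOLLOW(P) on { 'num' }

Nullable non-terminals: C, P.
FIRST sets used below: FIRST(L) = { '(', 'e', 'num' }, FIRST(C) = { '(', 'e', 'num', ε }

C: nullable alternative(s) C → ε; FOLLOW(C) = { $, '(', 'num' }
  C → num num: FIRST \ {ε} = { 'num' } — overlaps FOLLOW(C) on { 'num' }: CONFLICT
  C → L: FIRST \ {ε} = { '(', 'e', 'num' } — overlaps FOLLOW(C) on { '(', 'num' }: CONFLICT
  C → ε: FIRST \ {ε} = { } — this is the only nullable alternative, skip

P: nullable alternative(s) P → C; FOLLOW(P) = { 'num' }
  P → C (: FIRST \ {ε} = { '(', 'e', 'num' } — overlaps FOLLOW(P) on { 'num' }: CONFLICT
  P → C: FIRST \ {ε} = { '(', 'e', 'num' } — this is the only nullable alternative, skip

L has no nullable alternative, so no FIRST/FOLLOW check is needed there.

So the grammar has 3 FIRST/FOLLOW conflicts (marked CONFLICT above).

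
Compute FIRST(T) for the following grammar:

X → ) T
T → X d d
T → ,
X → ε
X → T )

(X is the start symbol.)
{ ')', ',', 'd' }

FIRST sets of the other non-terminals involved (by the same procedure, iterated to a fixed point):
  FIRST(X) = { ')', ',', 'd', ε }

From T → X d d:
  - X is a non-terminal: add FIRST(X) \ {ε} = { ')', ',', 'd' }
    X is nullable, so continue to the next symbol
  - d is a terminal: add 'd' and stop
From T → ,:
  - ',' is a terminal: add ',' and stop

Collecting: FIRST(T) = { ')', ',', 'd' }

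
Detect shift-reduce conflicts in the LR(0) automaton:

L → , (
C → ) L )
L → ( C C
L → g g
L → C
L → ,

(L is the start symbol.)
A shift-reduce conflict occurs when an LR(0) state has both:
  - a complete (reduce) item [A → α .] (dot at the end), and
  - a shift item [B → β . c γ] (dot before a terminal).

Augment with L' → L and build the canonical LR(0) collection (I0 = CLOSURE({[L' → . L]}), then GOTO on every symbol after a dot until no new states appear). It has 13 states:
  I0: { [C → . ) L )], [L → . ( C C], [L → . , (], [L → . ,], [L → . C], [L → . g g], [L' → . L] }  — shift
  I1: { [C → . ) L )], [L → ( . C C] }  — shift
  I2: { [C → ) . L )], [C → . ) L )], [L → . ( C C], [L → . , (], [L → . ,], [L → . C], [L → . g g] }  — shift
  I3: { [L → , . (], [L → , .] }  — shift, reduce
  I4: { [L → C .] }  — reduce
  I5: { [L' → L .] }  — accept
  I6: { [L → g . g] }  — shift
  I7: { [L → g g .] }  — reduce
  I8: { [L → , ( .] }  — reduce
  I9: { [C → ) L . )] }  — shift
  I10: { [C → ) L ) .] }  — reduce
  I11: { [C → . ) L )], [L → ( C . C] }  — shift
  I12: { [L → ( C C .] }  — reduce

I3 contains reduce item [L → , .] and shift item [L → , . (] — shift-reduce conflict.

Answer: Yes — I3: [L → , .] vs [L → , . (]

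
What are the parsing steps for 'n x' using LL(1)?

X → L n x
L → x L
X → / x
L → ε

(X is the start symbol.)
LL(1) parsing maintains a stack (initially the start symbol over $) and the input. At each step: if the stack top is a terminal, match it against the current input token; if it is a non-terminal N, replace it with the RHS of M[N, lookahead] (the unique production whose predict set contains the lookahead).

Stack is shown with the top on the left.

Stack    Input  Action
----------------------
X $      n x $  output X → L n x
L n x $  n x $  output L → ε
n x $    n x $  match 'n'
x $      x $    match 'x'
$        $      accept

The string is accepted.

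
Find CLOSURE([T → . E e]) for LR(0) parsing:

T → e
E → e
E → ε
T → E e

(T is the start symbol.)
{ [E → . e], [E → .], [T → . E e] }

Start with: [T → . E e]
  [T → . E e] has the dot before E: add [E → . e], [E → .]
No further items can be added.

CLOSURE = { [E → . e], [E → .], [T → . E e] }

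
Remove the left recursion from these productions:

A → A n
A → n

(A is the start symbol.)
A is directly left-recursive. The standard transformation for
  A → A α₁ | ... | A α_m | β₁ | ... | β_n
is
  A  → β₁ A' | ... | β_n A'
  A' → α₁ A' | ... | α_m A' | ε

A → n becomes A → n A'
A → A n becomes A' → n A'
Add A' → ε

Resulting grammar:
A → n A'
A' → n A'
A' → ε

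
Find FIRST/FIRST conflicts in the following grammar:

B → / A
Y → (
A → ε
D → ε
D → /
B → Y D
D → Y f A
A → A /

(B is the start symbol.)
No FIRST/FIRST conflicts.

FIRST sets of the non-terminals at (or reachable through a nullable prefix from) the front of some alternative:
  FIRST(Y) = { '(' }
  FIRST(A) = { '/', ε }

Productions for B:
  B → / A: FIRST = { '/' }
  B → Y D: FIRST = { '(' }
Productions for A:
  A → ε: FIRST = { ε }
  A → A /: FIRST = { '/' }
Productions for D:
  D → ε: FIRST = { ε }
  D → /: FIRST = { '/' }
  D → Y f A: FIRST = { '(' }
Y has only one production, so no FIRST/FIRST conflict is possible there.

All alternatives of each non-terminal have pairwise disjoint FIRST sets.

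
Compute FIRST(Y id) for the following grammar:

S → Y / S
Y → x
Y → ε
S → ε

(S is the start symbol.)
FIRST sets of the non-terminals involved (from the grammar, by fixed-point iteration):
  FIRST(Y) = { 'x', ε }

To compute FIRST(Y id), process the symbols left to right:
Symbol Y is a non-terminal. Add FIRST(Y) \ {ε} = { 'x' }
Y is nullable (ε ∈ FIRST(Y)), continue to the next symbol.
Symbol id is a terminal. Add 'id' and stop.
FIRST(Y id) = { 'id', 'x' }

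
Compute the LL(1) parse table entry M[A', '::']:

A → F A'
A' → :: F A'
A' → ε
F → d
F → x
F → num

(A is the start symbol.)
To find M[A', '::'], we find productions for A' where '::' is in the predict set (PREDICT(N → α) = (FIRST(α) \ {ε}) ∪ (FOLLOW(N) if α ⇒* ε)).

Relevant sets:
  FOLLOW(A') = { $ }

A' → :: F A': PREDICT = { '::' }
  '::' is in predict set, so this production goes in M[A', '::']
A' → ε: PREDICT = { $ }

M[A', '::'] = A' → :: F A'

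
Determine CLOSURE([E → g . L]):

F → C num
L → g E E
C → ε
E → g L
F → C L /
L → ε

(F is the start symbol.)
{ [E → g . L], [L → . g E E], [L → .] }

Start with: [E → g . L]
  [E → g . L] has the dot before L: add [L → . g E E], [L → .]
No further items can be added.

CLOSURE = { [E → g . L], [L → . g E E], [L → .] }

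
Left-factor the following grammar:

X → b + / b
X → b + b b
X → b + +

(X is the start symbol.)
Left-factoring transforms A → αβ₁ | αβ₂ into A → αA' and A' → β₁ | β₂
(α is the longest common prefix among the alternatives). Repeat until
no nonterminal has two alternatives with a common prefix.

Round 1: X has alternatives sharing prefix 'b +'. Introduce X': X → b + X'
  Add: X' → / b
  Add: X' → b b
  Add: X' → +

No remaining common prefixes — done.

Resulting grammar:
X → b + X'
X' → / b
X' → b b
X' → +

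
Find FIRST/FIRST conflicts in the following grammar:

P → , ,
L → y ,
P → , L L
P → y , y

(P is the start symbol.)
A FIRST/FIRST conflict occurs when two productions N → α and N → β for the same non-terminal have FIRST(α) ∩ FIRST(β) ≠ ∅ (with ε ∈ FIRST of a nullable right-hand side, so two nullable alternatives also conflict).

Productions for P:
  P → , ,: FIRST = { ',' }
  P → , L L: FIRST = { ',' }
  P → y , y: FIRST = { 'y' }
L has only one production, so no FIRST/FIRST conflict is possible there.

Conflict for P: P → , , and P → , L L
  Overlap: { ',' }

Answer: Yes. P → ',' ',' / P → ',' L L on { ',' }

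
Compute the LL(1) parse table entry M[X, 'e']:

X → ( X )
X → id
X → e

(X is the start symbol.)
X → e

To find M[X, 'e'], we find productions for X where 'e' is in the predict set (PREDICT(N → α) = (FIRST(α) \ {ε}) ∪ (FOLLOW(N) if α ⇒* ε)).

X → ( X ): PREDICT = { '(' }
X → id: PREDICT = { 'id' }
X → e: PREDICT = { 'e' }
  'e' is in predict set, so this production goes in M[X, 'e']

M[X, 'e'] = X → e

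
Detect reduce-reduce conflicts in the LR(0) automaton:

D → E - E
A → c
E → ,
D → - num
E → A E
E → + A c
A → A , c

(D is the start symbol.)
No reduce-reduce conflicts

A reduce-reduce conflict occurs when an LR(0) state has two complete items [A → α .] and [B → β .] — both call for a reduction, and with no lookahead the parser cannot choose between them.

Augment with D' → D and build the canonical LR(0) collection (I0 = CLOSURE({[D' → . D]}), then GOTO on every symbol after a dot until no new states appear). It has 17 states:
  I0: { [A → . A , c], [A → . c], [D → . - num], [D → . E - E], [D' → . D], [E → . + A c], [E → . ,], [E → . A E] }  — shift
  I1: { [A → . A , c], [A → . c], [E → + . A c] }  — shift
  I2: { [E → , .] }  — reduce
  I3: { [D → - . num] }  — shift
  I4: { [A → . A , c], [A → . c], [A → A . , c], [E → . + A c], [E → . ,], [E → . A E], [E → A . E] }  — shift
  I5: { [D' → D .] }  — accept
  I6: { [D → E . - E] }  — shift
  I7: { [A → c .] }  — reduce
  I8: { [A → . A , c], [A → . c], [D → E - . E], [E → . + A c], [E → . ,], [E → . A E] }  — shift
  I9: { [D → E - E .] }  — reduce
  I10: { [A → A , . c], [E → , .] }  — shift, reduce
  I11: { [E → A E .] }  — reduce
  I12: { [A → A , c .] }  — reduce
  I13: { [D → - num .] }  — reduce
  I14: { [A → A . , c], [E → + A . c] }  — shift
  I15: { [A → A , . c] }  — shift
  I16: { [E → + A c .] }  — reduce

No state contains more than one complete item.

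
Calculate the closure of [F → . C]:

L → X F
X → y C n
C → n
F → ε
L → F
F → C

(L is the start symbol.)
{ [C → . n], [F → . C] }

To compute CLOSURE, for each item [A → α.Bβ] where B is a non-terminal, add [B → .γ] for all productions B → γ; repeat for the newly added items until nothing changes.

Start with: [F → . C]
  [F → . C] has the dot before C: add [C → . n]
No further items can be added.

CLOSURE = { [C → . n], [F → . C] }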